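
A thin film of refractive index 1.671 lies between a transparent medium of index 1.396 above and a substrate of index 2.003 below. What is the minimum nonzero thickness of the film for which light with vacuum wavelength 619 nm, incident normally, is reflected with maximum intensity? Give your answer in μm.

0.185 μm

Ray reflecting at the top interface goes from n = 1.396 toward n = 1.671: a half-wave phase shift.
Ray reflecting at the bottom interface goes from n = 1.671 toward n = 2.003: a half-wave phase shift.
Zero or two π shifts → no net half-wave offset.
With no net inversion, constructive interference in reflection requires 2 n t = m λ.
Minimum nonzero at m = 1: t = λ / (2 n) = 619 / (2 × 1.671) = 185 nm.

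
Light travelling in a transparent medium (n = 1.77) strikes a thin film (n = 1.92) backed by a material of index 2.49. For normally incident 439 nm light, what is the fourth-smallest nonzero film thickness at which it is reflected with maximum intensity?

457 nm

At the upper boundary (n = 1.77 to n = 1.92) the reflected ray undergoes a half-wave phase shift.
At the lower boundary (n = 1.92 to n = 2.49) the reflected ray undergoes a half-wave phase shift.
Zero or two π shifts → no net half-wave offset.
With no net inversion, constructive interference in reflection requires 2 n t = m λ.
The fourth-smallest nonzero thickness corresponds to m = 4: t = m λ / (2 n) = 4.00 × 439 / (2 × 1.92) = 457 nm.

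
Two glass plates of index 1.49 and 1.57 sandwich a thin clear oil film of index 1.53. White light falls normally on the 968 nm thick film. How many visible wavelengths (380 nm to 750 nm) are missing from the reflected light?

Top surface (1.49 → 1.53): reflection off a higher-index medium gives a half-wave phase shift.
Ray reflecting at the bottom interface goes from n = 1.53 toward n = 1.57: a half-wave phase shift.
Zero or two π shifts → no net half-wave offset.
So the condition for destructive reflection is 2 n t = (m + ½) λ.
λ = 2 n t / (m + ½) = 2962 / (m + ½) nm.
m=3: 846 nm (IR); m=4: 658 nm (visible); m=5: 539 nm (visible); m=6: 456 nm (visible); m=7: 395 nm (visible); m=8: 348 nm (UV).

4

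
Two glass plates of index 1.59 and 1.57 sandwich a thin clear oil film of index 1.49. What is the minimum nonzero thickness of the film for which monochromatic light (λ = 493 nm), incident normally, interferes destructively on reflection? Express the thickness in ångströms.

At the upper boundary (n = 1.59 to n = 1.49) the reflected ray undergoes no phase shift.
Bottom surface (1.49 → 1.57): reflection off a higher-index medium gives a half-wave phase shift.
The two reflections differ by half a wavelength.
For weak reflection here: 2 n t = m λ.
Minimum nonzero at m = 1: t = λ / (2 n) = 493 / (2 × 1.49) = 165 nm.

1654 Å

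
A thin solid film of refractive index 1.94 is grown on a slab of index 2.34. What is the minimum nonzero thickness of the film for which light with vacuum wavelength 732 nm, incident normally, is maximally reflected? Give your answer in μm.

Top surface (1.0 → 1.94): reflection off a higher-index medium gives a half-wave phase shift.
At the lower boundary (n = 1.94 to n = 2.34) the reflected ray undergoes a half-wave phase shift.
Net: no relative phase inversion (both shifts match).
So the condition for constructive reflection is 2 n t = m λ.
Minimum nonzero at m = 1: t = λ / (2 n) = 732 / (2 × 1.94) = 189 nm.

0.189 μm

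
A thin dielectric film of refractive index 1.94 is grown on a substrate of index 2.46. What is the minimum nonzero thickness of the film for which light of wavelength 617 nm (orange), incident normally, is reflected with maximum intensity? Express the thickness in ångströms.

Top surface (1.0 → 1.94): reflection off a higher-index medium gives a half-wave phase shift.
Ray reflecting at the bottom interface goes from n = 1.94 toward n = 2.46: a half-wave phase shift.
Zero or two π shifts → no net half-wave offset.
With no net inversion, constructive interference in reflection requires 2 n t = m λ.
Minimum nonzero at m = 1: t = λ / (2 n) = 617 / (2 × 1.94) = 159 nm.

1590 Å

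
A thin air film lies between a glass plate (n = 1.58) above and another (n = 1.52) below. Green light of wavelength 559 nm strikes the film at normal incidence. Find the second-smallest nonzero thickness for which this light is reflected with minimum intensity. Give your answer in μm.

Ray reflecting at the top interface goes from n = 1.58 toward n = 1.0: no phase shift.
Ray reflecting at the bottom interface goes from n = 1.0 toward n = 1.52: a half-wave phase shift.
Exactly one π shift → a net half-wave offset.
For weak reflection here: 2 n t = m λ.
The second-smallest nonzero thickness corresponds to m = 2: t = m λ / (2 n) = 2.00 × 559 / (2 × 1.0) = 559 nm.

0.559 μm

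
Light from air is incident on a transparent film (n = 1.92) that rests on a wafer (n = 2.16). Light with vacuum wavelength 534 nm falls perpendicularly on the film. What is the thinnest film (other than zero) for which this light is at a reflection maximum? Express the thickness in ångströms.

1391 Å

Ray reflecting at the top interface goes from n = 1.0 toward n = 1.92: a half-wave phase shift.
At the lower boundary (n = 1.92 to n = 2.16) the reflected ray undergoes a half-wave phase shift.
Net: no relative phase inversion (both shifts match).
For bright reflection here: 2 n t = m λ.
Minimum nonzero at m = 1: t = λ / (2 n) = 534 / (2 × 1.92) = 139 nm.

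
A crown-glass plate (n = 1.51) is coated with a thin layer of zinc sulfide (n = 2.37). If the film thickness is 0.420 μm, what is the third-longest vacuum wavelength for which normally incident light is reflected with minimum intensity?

664 nm

Top surface (1.0 → 2.37): reflection off a higher-index medium gives a half-wave phase shift.
Ray reflecting at the bottom interface goes from n = 2.37 toward n = 1.51: no phase shift.
Net: one phase inversion between the two reflected rays.
So the condition for destructive reflection is 2 n t = m λ.
λ = 2 n t / m. The third-longest wavelength is m = 3: λ = 2 × 2.37 × 420 / 3.00 = 664 nm.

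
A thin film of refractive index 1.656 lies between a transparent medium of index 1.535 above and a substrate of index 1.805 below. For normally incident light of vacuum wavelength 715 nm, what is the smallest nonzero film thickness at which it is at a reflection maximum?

216 nm

Ray reflecting at the top interface goes from n = 1.535 toward n = 1.656: a half-wave phase shift.
Ray reflecting at the bottom interface goes from n = 1.656 toward n = 1.805: a half-wave phase shift.
Zero or two π shifts → no net half-wave offset.
For bright reflection here: 2 n t = m λ.
The smallest nonzero thickness corresponds to m = 1: t = m λ / (2 n) = 1.00 × 715 / (2 × 1.656) = 216 nm.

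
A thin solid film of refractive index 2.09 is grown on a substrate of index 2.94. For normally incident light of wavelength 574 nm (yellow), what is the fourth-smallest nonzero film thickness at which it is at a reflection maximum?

At the upper boundary (n = 1.0 to n = 2.09) the reflected ray undergoes a half-wave phase shift.
Bottom surface (2.09 → 2.94): reflection off a higher-index medium gives a half-wave phase shift.
Net: no relative phase inversion (both shifts match).
With no net inversion, constructive interference in reflection requires 2 n t = m λ.
The fourth-smallest nonzero thickness corresponds to m = 4: t = m λ / (2 n) = 4.00 × 574 / (2 × 2.09) = 549 nm.

549 nm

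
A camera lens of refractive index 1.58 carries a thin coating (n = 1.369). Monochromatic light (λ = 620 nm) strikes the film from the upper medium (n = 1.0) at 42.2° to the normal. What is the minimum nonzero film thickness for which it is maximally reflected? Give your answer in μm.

0.260 μm

At the upper boundary (n = 1.0 to n = 1.369) the reflected ray undergoes a half-wave phase shift.
At the lower boundary (n = 1.369 to n = 1.58) the reflected ray undergoes a half-wave phase shift.
Net: no relative phase inversion (both shifts match).
For strong reflection here: 2 n t cos θ_r = m λ.
Snell's law: 1.0 sin 42.2° = 1.369 sin θ_r → sin θ_r = 0.491, cos θ_r = 0.871.
Minimum nonzero at m = 1: t = λ / (2 n cos θ_r) = 620 / (2 × 1.369 × 0.871) = 260 nm.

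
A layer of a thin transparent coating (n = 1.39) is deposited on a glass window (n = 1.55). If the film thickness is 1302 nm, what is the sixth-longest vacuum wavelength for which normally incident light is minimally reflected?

Ray reflecting at the top interface goes from n = 1.0 toward n = 1.39: a half-wave phase shift.
Bottom surface (1.39 → 1.55): reflection off a higher-index medium gives a half-wave phase shift.
Zero or two π shifts → no net half-wave offset.
With no net inversion, destructive interference in reflection requires 2 n t = (m + ½) λ.
λ = 2 n t / (m + ½). The sixth-longest wavelength is m = 5: λ = 2 × 1.39 × 1302 / 5.50 = 658 nm.

658 nm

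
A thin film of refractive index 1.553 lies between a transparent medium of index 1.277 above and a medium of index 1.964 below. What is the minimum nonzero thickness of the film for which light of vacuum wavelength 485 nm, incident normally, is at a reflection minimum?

Ray reflecting at the top interface goes from n = 1.277 toward n = 1.553: a half-wave phase shift.
Bottom surface (1.553 → 1.964): reflection off a higher-index medium gives a half-wave phase shift.
The two reflections carry the same phase change, so no net offset.
So the condition for destructive reflection is 2 n t = (m + ½) λ.
Minimum at m = 0: t = λ / (4 n) = 485 / (4 × 1.553) = 78.1 nm.

78.1 nm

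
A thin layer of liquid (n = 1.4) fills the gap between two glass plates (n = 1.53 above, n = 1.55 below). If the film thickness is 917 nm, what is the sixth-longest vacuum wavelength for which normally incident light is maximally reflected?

At the upper boundary (n = 1.53 to n = 1.4) the reflected ray undergoes no phase shift.
Bottom surface (1.4 → 1.55): reflection off a higher-index medium gives a half-wave phase shift.
Exactly one π shift → a net half-wave offset.
So the condition for constructive reflection is 2 n t = (m + ½) λ.
λ = 2 n t / (m + ½). The sixth-longest wavelength is m = 5: λ = 2 × 1.4 × 917 / 5.50 = 467 nm.

467 nm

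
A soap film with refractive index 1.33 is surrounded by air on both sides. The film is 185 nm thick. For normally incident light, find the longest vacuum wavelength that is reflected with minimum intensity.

492 nm

At the upper boundary (n = 1.0 to n = 1.33) the reflected ray undergoes a half-wave phase shift.
At the lower boundary (n = 1.33 to n = 1.0) the reflected ray undergoes no phase shift.
Exactly one π shift → a net half-wave offset.
So the condition for destructive reflection is 2 n t = m λ.
λ = 2 n t / m. The longest wavelength is m = 1: λ = 2 × 1.33 × 185 / 1.00 = 492 nm.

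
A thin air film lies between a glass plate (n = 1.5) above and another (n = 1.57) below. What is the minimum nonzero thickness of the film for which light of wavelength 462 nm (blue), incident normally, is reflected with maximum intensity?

Top surface (1.5 → 1.0): reflection off a lower-index medium gives no phase shift.
Ray reflecting at the bottom interface goes from n = 1.0 toward n = 1.57: a half-wave phase shift.
Exactly one π shift → a net half-wave offset.
For bright reflection here: 2 n t = (m + ½) λ.
Minimum at m = 0: t = λ / (4 n) = 462 / (4 × 1.0) = 116 nm.

116 nm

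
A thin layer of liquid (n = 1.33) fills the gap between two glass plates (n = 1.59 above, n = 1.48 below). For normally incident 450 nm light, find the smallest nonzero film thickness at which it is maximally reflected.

84.6 nm

Ray reflecting at the top interface goes from n = 1.59 toward n = 1.33: no phase shift.
Bottom surface (1.33 → 1.48): reflection off a higher-index medium gives a half-wave phase shift.
Exactly one π shift → a net half-wave offset.
So the condition for constructive reflection is 2 n t = (m + ½) λ.
Minimum at m = 0: t = λ / (4 n) = 450 / (4 × 1.33) = 84.6 nm.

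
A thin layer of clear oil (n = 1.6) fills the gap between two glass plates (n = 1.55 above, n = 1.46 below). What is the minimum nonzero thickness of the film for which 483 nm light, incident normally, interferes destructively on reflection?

151 nm

Top surface (1.55 → 1.6): reflection off a higher-index medium gives a half-wave phase shift.
Ray reflecting at the bottom interface goes from n = 1.6 toward n = 1.46: no phase shift.
Exactly one π shift → a net half-wave offset.
So the condition for destructive reflection is 2 n t = m λ.
Minimum nonzero at m = 1: t = λ / (2 n) = 483 / (2 × 1.6) = 151 nm.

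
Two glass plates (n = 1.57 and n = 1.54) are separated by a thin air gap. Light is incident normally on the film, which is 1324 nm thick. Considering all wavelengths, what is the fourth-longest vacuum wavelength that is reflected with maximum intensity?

757 nm

Ray reflecting at the top interface goes from n = 1.57 toward n = 1.0: no phase shift.
Ray reflecting at the bottom interface goes from n = 1.0 toward n = 1.54: a half-wave phase shift.
Exactly one π shift → a net half-wave offset.
With one net inversion, constructive interference in reflection requires 2 n t = (m + ½) λ.
λ = 2 n t / (m + ½). The fourth-longest wavelength is m = 3: λ = 2 × 1.0 × 1324 / 3.50 = 757 nm.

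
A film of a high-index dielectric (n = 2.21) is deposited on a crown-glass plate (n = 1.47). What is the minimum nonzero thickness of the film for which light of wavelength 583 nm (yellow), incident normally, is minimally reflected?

Ray reflecting at the top interface goes from n = 1.0 toward n = 2.21: a half-wave phase shift.
Ray reflecting at the bottom interface goes from n = 2.21 toward n = 1.47: no phase shift.
The two reflections differ by half a wavelength.
So the condition for destructive reflection is 2 n t = m λ.
Minimum nonzero at m = 1: t = λ / (2 n) = 583 / (2 × 2.21) = 132 nm.

132 nm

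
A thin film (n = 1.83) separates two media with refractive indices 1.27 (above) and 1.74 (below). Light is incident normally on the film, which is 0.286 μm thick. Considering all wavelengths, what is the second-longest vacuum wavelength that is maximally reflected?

Ray reflecting at the top interface goes from n = 1.27 toward n = 1.83: a half-wave phase shift.
At the lower boundary (n = 1.83 to n = 1.74) the reflected ray undergoes no phase shift.
Exactly one π shift → a net half-wave offset.
With one net inversion, constructive interference in reflection requires 2 n t = (m + ½) λ.
λ = 2 n t / (m + ½). The second-longest wavelength is m = 1: λ = 2 × 1.83 × 286 / 1.50 = 698 nm.

698 nm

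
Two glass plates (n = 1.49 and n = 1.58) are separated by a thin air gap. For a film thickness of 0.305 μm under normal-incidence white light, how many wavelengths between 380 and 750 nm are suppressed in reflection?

Top surface (1.49 → 1.0): reflection off a lower-index medium gives no phase shift.
Bottom surface (1.0 → 1.58): reflection off a higher-index medium gives a half-wave phase shift.
Exactly one π shift → a net half-wave offset.
For weak reflection here: 2 n t = m λ.
λ = 2 n t / m = 610 / m nm.
m=1: 610 nm (visible); m=2: 305 nm (UV).

1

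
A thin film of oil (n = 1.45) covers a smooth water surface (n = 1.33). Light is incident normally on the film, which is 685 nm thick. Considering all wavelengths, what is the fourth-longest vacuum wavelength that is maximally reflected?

568 nm

At the upper boundary (n = 1.0 to n = 1.45) the reflected ray undergoes a half-wave phase shift.
Bottom surface (1.45 → 1.33): reflection off a lower-index medium gives no phase shift.
Exactly one π shift → a net half-wave offset.
With one net inversion, constructive interference in reflection requires 2 n t = (m + ½) λ.
λ = 2 n t / (m + ½). The fourth-longest wavelength is m = 3: λ = 2 × 1.45 × 685 / 3.50 = 568 nm.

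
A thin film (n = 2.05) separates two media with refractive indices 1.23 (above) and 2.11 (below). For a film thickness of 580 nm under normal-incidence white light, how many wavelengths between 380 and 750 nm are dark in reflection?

Top surface (1.23 → 2.05): reflection off a higher-index medium gives a half-wave phase shift.
Bottom surface (2.05 → 2.11): reflection off a higher-index medium gives a half-wave phase shift.
Net: no relative phase inversion (both shifts match).
So the condition for destructive reflection is 2 n t = (m + ½) λ.
λ = 2 n t / (m + ½) = 2378 / (m + ½) nm.
m=2: 951 nm (IR); m=3: 679 nm (visible); m=4: 528 nm (visible); m=5: 432 nm (visible); m=6: 366 nm (UV).

3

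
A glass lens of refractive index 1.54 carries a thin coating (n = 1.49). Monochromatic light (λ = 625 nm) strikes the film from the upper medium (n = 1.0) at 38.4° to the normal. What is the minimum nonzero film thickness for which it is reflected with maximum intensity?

Ray reflecting at the top interface goes from n = 1.0 toward n = 1.49: a half-wave phase shift.
Bottom surface (1.49 → 1.54): reflection off a higher-index medium gives a half-wave phase shift.
Zero or two π shifts → no net half-wave offset.
With no net inversion, constructive interference in reflection requires 2 n t cos θ_r = m λ.
Snell's law: 1.0 sin 38.4° = 1.49 sin θ_r → sin θ_r = 0.417, cos θ_r = 0.909.
Minimum nonzero at m = 1: t = λ / (2 n cos θ_r) = 625 / (2 × 1.49 × 0.909) = 231 nm.

231 nm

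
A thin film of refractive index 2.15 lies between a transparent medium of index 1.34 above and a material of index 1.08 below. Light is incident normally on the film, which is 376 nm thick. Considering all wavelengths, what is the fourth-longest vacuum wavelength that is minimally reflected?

At the upper boundary (n = 1.34 to n = 2.15) the reflected ray undergoes a half-wave phase shift.
Ray reflecting at the bottom interface goes from n = 2.15 toward n = 1.08: no phase shift.
Exactly one π shift → a net half-wave offset.
For weak reflection here: 2 n t = m λ.
λ = 2 n t / m. The fourth-longest wavelength is m = 4: λ = 2 × 2.15 × 376 / 4.00 = 404 nm.

404 nm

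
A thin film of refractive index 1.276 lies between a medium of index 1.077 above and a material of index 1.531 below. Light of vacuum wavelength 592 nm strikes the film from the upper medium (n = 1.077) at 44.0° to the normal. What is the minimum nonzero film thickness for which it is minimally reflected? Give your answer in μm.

At the upper boundary (n = 1.077 to n = 1.276) the reflected ray undergoes a half-wave phase shift.
At the lower boundary (n = 1.276 to n = 1.531) the reflected ray undergoes a half-wave phase shift.
Net: no relative phase inversion (both shifts match).
For minimum reflection here: 2 n t cos θ_r = (m + ½) λ.
Snell's law: 1.077 sin 44.0° = 1.276 sin θ_r → sin θ_r = 0.586, cos θ_r = 0.810.
Minimum at m = 0: t = λ / (4 n cos θ_r) = 592 / (4 × 1.276 × 0.810) = 143 nm.

0.143 μm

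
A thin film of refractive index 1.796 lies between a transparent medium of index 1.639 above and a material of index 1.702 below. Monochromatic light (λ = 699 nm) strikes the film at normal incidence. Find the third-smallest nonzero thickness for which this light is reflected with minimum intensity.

Ray reflecting at the top interface goes from n = 1.639 toward n = 1.796: a half-wave phase shift.
At the lower boundary (n = 1.796 to n = 1.702) the reflected ray undergoes no phase shift.
The two reflections differ by half a wavelength.
So the condition for destructive reflection is 2 n t = m λ.
The third-smallest nonzero thickness corresponds to m = 3: t = m λ / (2 n) = 3.00 × 699 / (2 × 1.796) = 584 nm.

584 nm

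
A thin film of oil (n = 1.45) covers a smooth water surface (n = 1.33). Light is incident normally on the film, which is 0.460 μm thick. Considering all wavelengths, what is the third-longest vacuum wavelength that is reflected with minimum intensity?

445 nm

Top surface (1.0 → 1.45): reflection off a higher-index medium gives a half-wave phase shift.
Bottom surface (1.45 → 1.33): reflection off a lower-index medium gives no phase shift.
The two reflections differ by half a wavelength.
So the condition for destructive reflection is 2 n t = m λ.
λ = 2 n t / m. The third-longest wavelength is m = 3: λ = 2 × 1.45 × 460 / 3.00 = 445 nm.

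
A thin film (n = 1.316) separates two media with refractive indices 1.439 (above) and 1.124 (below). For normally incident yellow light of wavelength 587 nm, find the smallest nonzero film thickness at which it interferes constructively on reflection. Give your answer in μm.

At the upper boundary (n = 1.439 to n = 1.316) the reflected ray undergoes no phase shift.
Ray reflecting at the bottom interface goes from n = 1.316 toward n = 1.124: no phase shift.
Net: no relative phase inversion (both shifts match).
For bright reflection here: 2 n t = m λ.
Minimum nonzero at m = 1: t = λ / (2 n) = 587 / (2 × 1.316) = 223 nm.

0.223 μm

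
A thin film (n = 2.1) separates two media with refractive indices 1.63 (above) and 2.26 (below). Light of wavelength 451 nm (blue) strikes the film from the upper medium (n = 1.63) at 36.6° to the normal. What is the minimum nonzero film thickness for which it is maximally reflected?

At the upper boundary (n = 1.63 to n = 2.1) the reflected ray undergoes a half-wave phase shift.
At the lower boundary (n = 2.1 to n = 2.26) the reflected ray undergoes a half-wave phase shift.
Zero or two π shifts → no net half-wave offset.
For bright reflection here: 2 n t cos θ_r = m λ.
Snell's law: 1.63 sin 36.6° = 2.1 sin θ_r → sin θ_r = 0.463, cos θ_r = 0.886.
Minimum nonzero at m = 1: t = λ / (2 n cos θ_r) = 451 / (2 × 2.1 × 0.886) = 121 nm.

121 nm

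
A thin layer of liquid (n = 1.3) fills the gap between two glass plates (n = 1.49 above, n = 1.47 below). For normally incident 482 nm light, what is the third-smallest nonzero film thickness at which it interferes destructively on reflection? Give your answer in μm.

Top surface (1.49 → 1.3): reflection off a lower-index medium gives no phase shift.
Bottom surface (1.3 → 1.47): reflection off a higher-index medium gives a half-wave phase shift.
Net: one phase inversion between the two reflected rays.
With one net inversion, destructive interference in reflection requires 2 n t = m λ.
The third-smallest nonzero thickness corresponds to m = 3: t = m λ / (2 n) = 3.00 × 482 / (2 × 1.3) = 556 nm.

0.556 μm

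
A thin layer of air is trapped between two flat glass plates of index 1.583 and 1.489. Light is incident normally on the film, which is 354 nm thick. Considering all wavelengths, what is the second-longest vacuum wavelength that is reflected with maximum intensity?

At the upper boundary (n = 1.583 to n = 1.0) the reflected ray undergoes no phase shift.
Ray reflecting at the bottom interface goes from n = 1.0 toward n = 1.489: a half-wave phase shift.
Exactly one π shift → a net half-wave offset.
For bright reflection here: 2 n t = (m + ½) λ.
λ = 2 n t / (m + ½). The second-longest wavelength is m = 1: λ = 2 × 1.0 × 354 / 1.50 = 472 nm.

472 nm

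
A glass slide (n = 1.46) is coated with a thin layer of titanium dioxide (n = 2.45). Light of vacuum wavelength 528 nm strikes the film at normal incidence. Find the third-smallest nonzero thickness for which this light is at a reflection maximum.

Top surface (1.0 → 2.45): reflection off a higher-index medium gives a half-wave phase shift.
At the lower boundary (n = 2.45 to n = 1.46) the reflected ray undergoes no phase shift.
Net: one phase inversion between the two reflected rays.
So the condition for constructive reflection is 2 n t = (m + ½) λ.
The third-smallest nonzero thickness corresponds to m = 2: t = (m + ½) λ / (2 n) = 2.50 × 528 / (2 × 2.45) = 269 nm.

269 nm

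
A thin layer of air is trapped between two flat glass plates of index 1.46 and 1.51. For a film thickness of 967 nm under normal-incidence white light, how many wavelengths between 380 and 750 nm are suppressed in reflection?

At the upper boundary (n = 1.46 to n = 1.0) the reflected ray undergoes no phase shift.
At the lower boundary (n = 1.0 to n = 1.51) the reflected ray undergoes a half-wave phase shift.
Exactly one π shift → a net half-wave offset.
So the condition for destructive reflection is 2 n t = m λ.
λ = 2 n t / m = 1934 / m nm.
m=2: 967 nm (IR); m=3: 645 nm (visible); m=4: 484 nm (visible); m=5: 387 nm (visible); m=6: 322 nm (UV).

3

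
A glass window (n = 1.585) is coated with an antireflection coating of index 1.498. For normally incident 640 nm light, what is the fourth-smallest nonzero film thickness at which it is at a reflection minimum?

Ray reflecting at the top interface goes from n = 1.0 toward n = 1.498: a half-wave phase shift.
Bottom surface (1.498 → 1.585): reflection off a higher-index medium gives a half-wave phase shift.
Net: no relative phase inversion (both shifts match).
So the condition for destructive reflection is 2 n t = (m + ½) λ.
The fourth-smallest nonzero thickness corresponds to m = 3: t = (m + ½) λ / (2 n) = 3.50 × 640 / (2 × 1.498) = 748 nm.

748 nm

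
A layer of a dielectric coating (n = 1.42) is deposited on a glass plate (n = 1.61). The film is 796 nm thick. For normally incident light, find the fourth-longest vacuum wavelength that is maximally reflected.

Ray reflecting at the top interface goes from n = 1.0 toward n = 1.42: a half-wave phase shift.
Bottom surface (1.42 → 1.61): reflection off a higher-index medium gives a half-wave phase shift.
Net: no relative phase inversion (both shifts match).
With no net inversion, constructive interference in reflection requires 2 n t = m λ.
λ = 2 n t / m. The fourth-longest wavelength is m = 4: λ = 2 × 1.42 × 796 / 4.00 = 565 nm.

565 nm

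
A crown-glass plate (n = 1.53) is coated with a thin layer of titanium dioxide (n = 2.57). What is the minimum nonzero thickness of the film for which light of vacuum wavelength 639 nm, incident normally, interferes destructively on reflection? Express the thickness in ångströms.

1243 Å

Top surface (1.0 → 2.57): reflection off a higher-index medium gives a half-wave phase shift.
Bottom surface (2.57 → 1.53): reflection off a lower-index medium gives no phase shift.
Net: one phase inversion between the two reflected rays.
For minimum reflection here: 2 n t = m λ.
Minimum nonzero at m = 1: t = λ / (2 n) = 639 / (2 × 2.57) = 124 nm.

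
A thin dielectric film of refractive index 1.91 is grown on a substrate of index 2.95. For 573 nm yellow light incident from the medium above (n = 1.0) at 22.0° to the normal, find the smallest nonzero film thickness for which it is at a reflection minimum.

At the upper boundary (n = 1.0 to n = 1.91) the reflected ray undergoes a half-wave phase shift.
Ray reflecting at the bottom interface goes from n = 1.91 toward n = 2.95: a half-wave phase shift.
Zero or two π shifts → no net half-wave offset.
For minimum reflection here: 2 n t cos θ_r = (m + ½) λ.
Snell's law: 1.0 sin 22.0° = 1.91 sin θ_r → sin θ_r = 0.196, cos θ_r = 0.981.
Minimum at m = 0: t = λ / (4 n cos θ_r) = 573 / (4 × 1.91 × 0.981) = 76.5 nm.

76.5 nm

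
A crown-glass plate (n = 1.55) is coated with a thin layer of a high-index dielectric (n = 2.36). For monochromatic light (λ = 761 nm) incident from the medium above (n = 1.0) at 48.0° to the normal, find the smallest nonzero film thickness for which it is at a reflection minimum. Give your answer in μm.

0.170 μm

Top surface (1.0 → 2.36): reflection off a higher-index medium gives a half-wave phase shift.
Ray reflecting at the bottom interface goes from n = 2.36 toward n = 1.55: no phase shift.
The two reflections differ by half a wavelength.
With one net inversion, destructive interference in reflection requires 2 n t cos θ_r = m λ.
Snell's law: 1.0 sin 48.0° = 2.36 sin θ_r → sin θ_r = 0.315, cos θ_r = 0.949.
Minimum nonzero at m = 1: t = λ / (2 n cos θ_r) = 761 / (2 × 2.36 × 0.949) = 170 nm.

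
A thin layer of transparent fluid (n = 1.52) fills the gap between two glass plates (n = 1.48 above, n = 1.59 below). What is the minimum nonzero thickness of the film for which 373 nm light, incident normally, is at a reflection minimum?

At the upper boundary (n = 1.48 to n = 1.52) the reflected ray undergoes a half-wave phase shift.
Bottom surface (1.52 → 1.59): reflection off a higher-index medium gives a half-wave phase shift.
Net: no relative phase inversion (both shifts match).
With no net inversion, destructive interference in reflection requires 2 n t = (m + ½) λ.
Minimum at m = 0: t = λ / (4 n) = 373 / (4 × 1.52) = 61.3 nm.

61.3 nm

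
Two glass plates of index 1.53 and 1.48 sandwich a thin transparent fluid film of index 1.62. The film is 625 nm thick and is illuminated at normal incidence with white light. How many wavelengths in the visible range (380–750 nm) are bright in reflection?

2

Ray reflecting at the top interface goes from n = 1.53 toward n = 1.62: a half-wave phase shift.
Bottom surface (1.62 → 1.48): reflection off a lower-index medium gives no phase shift.
Net: one phase inversion between the two reflected rays.
For strong reflection here: 2 n t = (m + ½) λ.
λ = 2 n t / (m + ½) = 2025 / (m + ½) nm.
m=2: 810 nm (IR); m=3: 579 nm (visible); m=4: 450 nm (visible); m=5: 368 nm (UV).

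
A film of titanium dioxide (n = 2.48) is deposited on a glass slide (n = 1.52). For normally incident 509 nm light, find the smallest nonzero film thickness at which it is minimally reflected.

103 nm

Top surface (1.0 → 2.48): reflection off a higher-index medium gives a half-wave phase shift.
Ray reflecting at the bottom interface goes from n = 2.48 toward n = 1.52: no phase shift.
Exactly one π shift → a net half-wave offset.
For dark reflection here: 2 n t = m λ.
Minimum nonzero at m = 1: t = λ / (2 n) = 509 / (2 × 2.48) = 103 nm.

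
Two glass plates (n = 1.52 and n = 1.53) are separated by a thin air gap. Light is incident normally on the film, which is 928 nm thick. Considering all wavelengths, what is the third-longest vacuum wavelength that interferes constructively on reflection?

At the upper boundary (n = 1.52 to n = 1.0) the reflected ray undergoes no phase shift.
At the lower boundary (n = 1.0 to n = 1.53) the reflected ray undergoes a half-wave phase shift.
The two reflections differ by half a wavelength.
For maximum reflection here: 2 n t = (m + ½) λ.
λ = 2 n t / (m + ½). The third-longest wavelength is m = 2: λ = 2 × 1.0 × 928 / 2.50 = 742 nm.

742 nm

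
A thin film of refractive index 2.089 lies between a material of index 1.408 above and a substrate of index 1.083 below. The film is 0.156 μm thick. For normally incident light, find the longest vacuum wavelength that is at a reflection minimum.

652 nm

Ray reflecting at the top interface goes from n = 1.408 toward n = 2.089: a half-wave phase shift.
Bottom surface (2.089 → 1.083): reflection off a lower-index medium gives no phase shift.
Exactly one π shift → a net half-wave offset.
So the condition for destructive reflection is 2 n t = m λ.
λ = 2 n t / m. The longest wavelength is m = 1: λ = 2 × 2.089 × 156 / 1.00 = 652 nm.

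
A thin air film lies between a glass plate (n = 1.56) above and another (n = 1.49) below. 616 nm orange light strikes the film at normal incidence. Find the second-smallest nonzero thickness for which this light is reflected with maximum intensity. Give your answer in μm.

0.462 μm

At the upper boundary (n = 1.56 to n = 1.0) the reflected ray undergoes no phase shift.
At the lower boundary (n = 1.0 to n = 1.49) the reflected ray undergoes a half-wave phase shift.
Exactly one π shift → a net half-wave offset.
So the condition for constructive reflection is 2 n t = (m + ½) λ.
The second-smallest nonzero thickness corresponds to m = 1: t = (m + ½) λ / (2 n) = 1.50 × 616 / (2 × 1.0) = 462 nm.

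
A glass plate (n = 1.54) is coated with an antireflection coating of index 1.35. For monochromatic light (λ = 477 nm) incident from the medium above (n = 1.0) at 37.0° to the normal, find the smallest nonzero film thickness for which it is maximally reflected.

At the upper boundary (n = 1.0 to n = 1.35) the reflected ray undergoes a half-wave phase shift.
Bottom surface (1.35 → 1.54): reflection off a higher-index medium gives a half-wave phase shift.
Zero or two π shifts → no net half-wave offset.
So the condition for constructive reflection is 2 n t cos θ_r = m λ.
Snell's law: 1.0 sin 37.0° = 1.35 sin θ_r → sin θ_r = 0.446, cos θ_r = 0.895.
Minimum nonzero at m = 1: t = λ / (2 n cos θ_r) = 477 / (2 × 1.35 × 0.895) = 197 nm.

197 nm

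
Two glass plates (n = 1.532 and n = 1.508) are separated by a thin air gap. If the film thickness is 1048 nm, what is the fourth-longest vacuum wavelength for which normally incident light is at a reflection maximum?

599 nm

Top surface (1.532 → 1.0): reflection off a lower-index medium gives no phase shift.
Ray reflecting at the bottom interface goes from n = 1.0 toward n = 1.508: a half-wave phase shift.
The two reflections differ by half a wavelength.
For bright reflection here: 2 n t = (m + ½) λ.
λ = 2 n t / (m + ½). The fourth-longest wavelength is m = 3: λ = 2 × 1.0 × 1048 / 3.50 = 599 nm.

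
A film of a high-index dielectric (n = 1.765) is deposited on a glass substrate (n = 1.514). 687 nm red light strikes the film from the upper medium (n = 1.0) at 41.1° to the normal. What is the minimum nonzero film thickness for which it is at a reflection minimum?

Top surface (1.0 → 1.765): reflection off a higher-index medium gives a half-wave phase shift.
Bottom surface (1.765 → 1.514): reflection off a lower-index medium gives no phase shift.
Exactly one π shift → a net half-wave offset.
With one net inversion, destructive interference in reflection requires 2 n t cos θ_r = m λ.
Snell's law: 1.0 sin 41.1° = 1.765 sin θ_r → sin θ_r = 0.372, cos θ_r = 0.928.
Minimum nonzero at m = 1: t = λ / (2 n cos θ_r) = 687 / (2 × 1.765 × 0.928) = 210 nm.

210 nm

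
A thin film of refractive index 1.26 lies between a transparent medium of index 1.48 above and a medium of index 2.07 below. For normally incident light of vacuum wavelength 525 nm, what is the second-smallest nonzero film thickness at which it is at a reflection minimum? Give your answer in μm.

0.417 μm

At the upper boundary (n = 1.48 to n = 1.26) the reflected ray undergoes no phase shift.
At the lower boundary (n = 1.26 to n = 2.07) the reflected ray undergoes a half-wave phase shift.
The two reflections differ by half a wavelength.
With one net inversion, destructive interference in reflection requires 2 n t = m λ.
The second-smallest nonzero thickness corresponds to m = 2: t = m λ / (2 n) = 2.00 × 525 / (2 × 1.26) = 417 nm.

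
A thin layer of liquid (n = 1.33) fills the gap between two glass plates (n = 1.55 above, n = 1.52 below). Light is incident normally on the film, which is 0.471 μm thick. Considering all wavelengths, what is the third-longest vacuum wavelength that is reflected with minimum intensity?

418 nm

Top surface (1.55 → 1.33): reflection off a lower-index medium gives no phase shift.
Bottom surface (1.33 → 1.52): reflection off a higher-index medium gives a half-wave phase shift.
The two reflections differ by half a wavelength.
With one net inversion, destructive interference in reflection requires 2 n t = m λ.
λ = 2 n t / m. The third-longest wavelength is m = 3: λ = 2 × 1.33 × 471 / 3.00 = 418 nm.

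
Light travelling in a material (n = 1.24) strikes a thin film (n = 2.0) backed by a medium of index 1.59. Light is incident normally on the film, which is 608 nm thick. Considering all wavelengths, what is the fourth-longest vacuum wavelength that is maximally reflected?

695 nm

Top surface (1.24 → 2.0): reflection off a higher-index medium gives a half-wave phase shift.
Ray reflecting at the bottom interface goes from n = 2.0 toward n = 1.59: no phase shift.
Exactly one π shift → a net half-wave offset.
For strong reflection here: 2 n t = (m + ½) λ.
λ = 2 n t / (m + ½). The fourth-longest wavelength is m = 3: λ = 2 × 2.0 × 608 / 3.50 = 695 nm.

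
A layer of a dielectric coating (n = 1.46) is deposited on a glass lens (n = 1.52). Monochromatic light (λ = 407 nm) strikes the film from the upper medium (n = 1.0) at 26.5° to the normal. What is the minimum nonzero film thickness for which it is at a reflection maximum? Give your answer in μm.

Top surface (1.0 → 1.46): reflection off a higher-index medium gives a half-wave phase shift.
At the lower boundary (n = 1.46 to n = 1.52) the reflected ray undergoes a half-wave phase shift.
The two reflections carry the same phase change, so no net offset.
So the condition for constructive reflection is 2 n t cos θ_r = m λ.
Snell's law: 1.0 sin 26.5° = 1.46 sin θ_r → sin θ_r = 0.306, cos θ_r = 0.952.
Minimum nonzero at m = 1: t = λ / (2 n cos θ_r) = 407 / (2 × 1.46 × 0.952) = 146 nm.

0.146 μm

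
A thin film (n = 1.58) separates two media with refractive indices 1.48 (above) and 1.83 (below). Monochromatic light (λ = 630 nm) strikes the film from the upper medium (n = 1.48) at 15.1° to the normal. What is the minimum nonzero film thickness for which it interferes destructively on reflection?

At the upper boundary (n = 1.48 to n = 1.58) the reflected ray undergoes a half-wave phase shift.
Bottom surface (1.58 → 1.83): reflection off a higher-index medium gives a half-wave phase shift.
Zero or two π shifts → no net half-wave offset.
For dark reflection here: 2 n t cos θ_r = (m + ½) λ.
Snell's law: 1.48 sin 15.1° = 1.58 sin θ_r → sin θ_r = 0.244, cos θ_r = 0.970.
Minimum at m = 0: t = λ / (4 n cos θ_r) = 630 / (4 × 1.58 × 0.970) = 103 nm.

103 nm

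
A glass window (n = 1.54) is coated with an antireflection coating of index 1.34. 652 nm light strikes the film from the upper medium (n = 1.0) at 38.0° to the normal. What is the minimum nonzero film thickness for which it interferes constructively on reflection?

Ray reflecting at the top interface goes from n = 1.0 toward n = 1.34: a half-wave phase shift.
Bottom surface (1.34 → 1.54): reflection off a higher-index medium gives a half-wave phase shift.
The two reflections carry the same phase change, so no net offset.
For bright reflection here: 2 n t cos θ_r = m λ.
Snell's law: 1.0 sin 38.0° = 1.34 sin θ_r → sin θ_r = 0.459, cos θ_r = 0.888.
Minimum nonzero at m = 1: t = λ / (2 n cos θ_r) = 652 / (2 × 1.34 × 0.888) = 274 nm.

274 nm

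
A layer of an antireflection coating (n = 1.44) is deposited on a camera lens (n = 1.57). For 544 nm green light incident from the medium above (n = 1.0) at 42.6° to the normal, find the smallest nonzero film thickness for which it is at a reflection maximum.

At the upper boundary (n = 1.0 to n = 1.44) the reflected ray undergoes a half-wave phase shift.
Ray reflecting at the bottom interface goes from n = 1.44 toward n = 1.57: a half-wave phase shift.
Net: no relative phase inversion (both shifts match).
For strong reflection here: 2 n t cos θ_r = m λ.
Snell's law: 1.0 sin 42.6° = 1.44 sin θ_r → sin θ_r = 0.470, cos θ_r = 0.883.
Minimum nonzero at m = 1: t = λ / (2 n cos θ_r) = 544 / (2 × 1.44 × 0.883) = 214 nm.

214 nm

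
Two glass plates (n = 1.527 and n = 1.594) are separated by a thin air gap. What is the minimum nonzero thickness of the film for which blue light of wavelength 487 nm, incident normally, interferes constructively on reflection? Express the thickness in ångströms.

At the upper boundary (n = 1.527 to n = 1.0) the reflected ray undergoes no phase shift.
Ray reflecting at the bottom interface goes from n = 1.0 toward n = 1.594: a half-wave phase shift.
The two reflections differ by half a wavelength.
With one net inversion, constructive interference in reflection requires 2 n t = (m + ½) λ.
Minimum at m = 0: t = λ / (4 n) = 487 / (4 × 1.0) = 122 nm.

1218 Å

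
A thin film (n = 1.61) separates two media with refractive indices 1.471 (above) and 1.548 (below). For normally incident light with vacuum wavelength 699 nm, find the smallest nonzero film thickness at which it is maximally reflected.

Top surface (1.471 → 1.61): reflection off a higher-index medium gives a half-wave phase shift.
Ray reflecting at the bottom interface goes from n = 1.61 toward n = 1.548: no phase shift.
The two reflections differ by half a wavelength.
With one net inversion, constructive interference in reflection requires 2 n t = (m + ½) λ.
Minimum at m = 0: t = λ / (4 n) = 699 / (4 × 1.61) = 109 nm.

109 nm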